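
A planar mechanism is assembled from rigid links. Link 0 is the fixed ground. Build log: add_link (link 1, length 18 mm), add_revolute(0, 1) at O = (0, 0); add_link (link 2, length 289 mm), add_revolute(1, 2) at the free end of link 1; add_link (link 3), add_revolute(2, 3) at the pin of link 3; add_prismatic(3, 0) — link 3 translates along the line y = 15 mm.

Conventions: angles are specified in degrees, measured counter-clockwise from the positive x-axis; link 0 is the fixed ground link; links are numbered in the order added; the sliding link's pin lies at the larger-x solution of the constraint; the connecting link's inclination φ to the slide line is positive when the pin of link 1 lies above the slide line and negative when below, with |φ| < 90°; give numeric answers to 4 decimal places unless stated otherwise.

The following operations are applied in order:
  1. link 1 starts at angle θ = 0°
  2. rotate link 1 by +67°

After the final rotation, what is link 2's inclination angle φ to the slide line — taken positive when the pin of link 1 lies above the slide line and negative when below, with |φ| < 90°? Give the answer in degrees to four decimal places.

geometry: r = 18 mm, L = 289 mm, e = 15 mm; θ starts at 0°
rotate link 1 by +67°: θ ← 0° +67° = 67°
h = r sin θ − e = 16.569087 − 15 = 1.569087
sin φ = h / L = 1.569087 / 289 = 0.00542937
φ = arcsin(0.00542937) = 0.311081°

0.3111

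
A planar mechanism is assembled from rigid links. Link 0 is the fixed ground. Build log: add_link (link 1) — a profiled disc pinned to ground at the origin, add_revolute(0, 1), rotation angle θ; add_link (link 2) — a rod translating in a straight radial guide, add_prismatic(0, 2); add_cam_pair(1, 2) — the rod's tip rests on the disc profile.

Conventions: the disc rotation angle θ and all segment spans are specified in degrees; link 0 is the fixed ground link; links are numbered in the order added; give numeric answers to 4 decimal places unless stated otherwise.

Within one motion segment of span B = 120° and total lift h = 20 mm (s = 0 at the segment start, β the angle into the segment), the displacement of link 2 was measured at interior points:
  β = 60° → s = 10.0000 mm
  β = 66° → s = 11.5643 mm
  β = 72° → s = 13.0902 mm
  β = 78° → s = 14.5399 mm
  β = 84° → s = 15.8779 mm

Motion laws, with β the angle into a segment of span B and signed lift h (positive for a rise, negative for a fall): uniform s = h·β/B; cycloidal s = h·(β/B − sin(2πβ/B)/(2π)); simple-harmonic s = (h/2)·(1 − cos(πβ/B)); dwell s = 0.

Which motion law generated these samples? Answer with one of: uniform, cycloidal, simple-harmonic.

candidates at β/B = r: uniform s = h·r (linear in β); cycloidal s = h·(r − sin(2πr)/(2π)); simple-harmonic s = (h/2)(1 − cos(πr))
β=60°: printed 10.0000 | uniform 10.0000, cycloidal 10.0000, simple-harmonic 10.0000
β=66°: printed 11.5643 | uniform 11.0000, cycloidal 11.9836, simple-harmonic 11.5643
β=72°: printed 13.0902 | uniform 12.0000, cycloidal 13.8710, simple-harmonic 13.0902
β=78°: printed 14.5399 | uniform 13.0000, cycloidal 15.5752, simple-harmonic 14.5399
β=84°: printed 15.8779 | uniform 14.0000, cycloidal 17.0273, simple-harmonic 15.8779
only one law matches every sample → simple-harmonic

simple-harmonic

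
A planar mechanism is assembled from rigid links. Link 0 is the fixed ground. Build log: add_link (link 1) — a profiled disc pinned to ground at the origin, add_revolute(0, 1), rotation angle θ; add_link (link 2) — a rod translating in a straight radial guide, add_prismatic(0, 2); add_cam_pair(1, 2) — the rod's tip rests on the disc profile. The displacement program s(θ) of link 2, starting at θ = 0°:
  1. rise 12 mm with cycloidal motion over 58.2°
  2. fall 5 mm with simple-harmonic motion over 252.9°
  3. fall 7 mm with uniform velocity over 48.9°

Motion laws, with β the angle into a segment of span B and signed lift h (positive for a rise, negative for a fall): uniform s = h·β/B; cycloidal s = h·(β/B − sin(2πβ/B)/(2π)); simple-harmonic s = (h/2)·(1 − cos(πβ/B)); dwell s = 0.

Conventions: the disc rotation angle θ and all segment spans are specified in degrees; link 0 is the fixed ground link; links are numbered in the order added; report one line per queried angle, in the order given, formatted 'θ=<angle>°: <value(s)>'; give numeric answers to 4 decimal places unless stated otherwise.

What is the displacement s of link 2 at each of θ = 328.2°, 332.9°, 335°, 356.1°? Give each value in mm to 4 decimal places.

seg 1 [0°–58.2°] cycloidal, h=12: full span → s += 12 → s = 12.0000
seg 2 [58.2°–311.1°] simple-harmonic, h=-5: full span → s += -5 → s = 7.0000
seg 3 [311.1°–360°] uniform, h=-7: θ=328.2° here. β=17.1, B=48.9. -7·17.1/48.9 = -2.4479 → s = 4.5521
seg 3 [311.1°–360°] uniform, h=-7: θ=332.9° here. β=21.8, B=48.9. -7·21.8/48.9 = -3.1207 → s = 3.8793
seg 3 [311.1°–360°] uniform, h=-7: θ=335° here. β=23.9, B=48.9. -7·23.9/48.9 = -3.4213 → s = 3.5787
seg 3 [311.1°–360°] uniform, h=-7: θ=356.1° here. β=45, B=48.9. -7·45/48.9 = -6.4417 → s = 0.5583

θ=328.2°: 4.5521
θ=332.9°: 3.8793
θ=335°: 3.5787
θ=356.1°: 0.5583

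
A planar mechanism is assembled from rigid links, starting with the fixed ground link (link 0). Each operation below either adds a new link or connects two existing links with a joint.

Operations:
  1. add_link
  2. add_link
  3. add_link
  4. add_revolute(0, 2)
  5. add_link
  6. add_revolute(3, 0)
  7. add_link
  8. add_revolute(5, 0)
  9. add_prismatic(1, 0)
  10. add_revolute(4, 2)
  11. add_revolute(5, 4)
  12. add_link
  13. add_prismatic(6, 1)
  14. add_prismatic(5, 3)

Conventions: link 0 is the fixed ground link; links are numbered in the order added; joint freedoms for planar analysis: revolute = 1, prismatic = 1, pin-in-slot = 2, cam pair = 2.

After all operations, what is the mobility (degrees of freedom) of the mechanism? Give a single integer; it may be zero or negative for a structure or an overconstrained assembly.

ground; <1,0,0>
#1 <2,0,0>
#2 <3,0,0>
#3 <4,0,0>
R:0↔2 J1 <4,1,0>
#4 <5,1,0>
R:3↔0 J1 <5,2,0>
#5 <6,2,0>
R:5↔0 J1 <6,3,0>
P:1↔0 J1 <6,4,0>
R:4↔2 J1 <6,5,0>
R:5↔4 J1 <6,6,0>
#6 <7,6,0>
P:6↔1 J1 <7,7,0>
P:5↔3 J1 <7,8,0>
3×6 − 2×8 − 1×0 = 2

M = 2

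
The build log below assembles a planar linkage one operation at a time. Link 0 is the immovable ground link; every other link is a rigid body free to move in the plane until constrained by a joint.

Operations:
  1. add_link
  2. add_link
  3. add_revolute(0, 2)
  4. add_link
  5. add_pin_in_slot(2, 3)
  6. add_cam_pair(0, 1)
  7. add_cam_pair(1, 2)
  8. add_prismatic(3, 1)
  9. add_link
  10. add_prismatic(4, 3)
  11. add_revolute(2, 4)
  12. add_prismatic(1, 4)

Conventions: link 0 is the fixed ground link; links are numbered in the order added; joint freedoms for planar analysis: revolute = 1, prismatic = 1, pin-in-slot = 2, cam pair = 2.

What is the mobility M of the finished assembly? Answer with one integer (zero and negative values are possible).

link 0 = ground. State L|J1|J2 = 1|0|0
+link1  2|0|0
+link2  3|0|0
R(0,2) f=1→J1  3|1|0
+link3  4|1|0
PS(2,3) f=2→J2  4|1|1
C(0,1) f=2→J2  4|1|2
C(1,2) f=2→J2  4|1|3
P(3,1) f=1→J1  4|2|3
+link4  5|2|3
P(4,3) f=1→J1  5|3|3
R(2,4) f=1→J1  5|4|3
P(1,4) f=1→J1  5|5|3
M = 3(5−1)−2·5−3 = 12−10−3 = -1

M = -1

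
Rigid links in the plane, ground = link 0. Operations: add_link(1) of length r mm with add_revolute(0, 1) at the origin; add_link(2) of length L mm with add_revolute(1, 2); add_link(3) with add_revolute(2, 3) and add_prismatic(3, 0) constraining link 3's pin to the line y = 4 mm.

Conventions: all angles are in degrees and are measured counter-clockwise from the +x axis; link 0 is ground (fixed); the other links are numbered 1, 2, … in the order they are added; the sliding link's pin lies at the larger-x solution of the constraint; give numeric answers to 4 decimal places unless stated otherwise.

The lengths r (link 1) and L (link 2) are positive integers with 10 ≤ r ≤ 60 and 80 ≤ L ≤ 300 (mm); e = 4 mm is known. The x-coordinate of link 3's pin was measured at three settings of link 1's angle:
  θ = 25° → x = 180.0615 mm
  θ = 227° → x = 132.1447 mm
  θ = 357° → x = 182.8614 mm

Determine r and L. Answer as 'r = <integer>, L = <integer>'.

constraint per measurement: (x − r cos θ)² + (r sin θ − e)² = L²
subtracting the θ₁ and θ₂ equations cancels the r² and L² terms:
r = (x₁² − x₂²) / (2[(x₁cos θ₁ + e sin θ₁) − (x₂cos θ₂ + e sin θ₂)]) = 29.0000 → r = 29
L² = (x₁ − r cos θ₁)² + (r sin θ₁ − e)² = 23716.0102 → L = 154.0000 → L = 154
check at θ₃=357°: x = 182.8614 (printed 182.8614) ✓

r = 29, L = 154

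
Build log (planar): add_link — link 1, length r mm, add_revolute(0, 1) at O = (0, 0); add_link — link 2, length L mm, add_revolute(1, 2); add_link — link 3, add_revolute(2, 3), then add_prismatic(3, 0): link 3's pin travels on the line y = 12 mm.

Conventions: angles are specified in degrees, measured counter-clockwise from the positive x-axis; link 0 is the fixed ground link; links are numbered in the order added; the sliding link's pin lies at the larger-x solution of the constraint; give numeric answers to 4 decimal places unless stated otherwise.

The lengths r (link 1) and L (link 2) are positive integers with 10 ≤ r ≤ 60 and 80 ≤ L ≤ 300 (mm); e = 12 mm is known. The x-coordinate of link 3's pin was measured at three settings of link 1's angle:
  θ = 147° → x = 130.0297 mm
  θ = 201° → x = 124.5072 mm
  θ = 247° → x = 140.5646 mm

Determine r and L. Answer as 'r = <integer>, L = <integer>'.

constraint per measurement: (x − r cos θ)² + (r sin θ − e)² = L²
subtracting the θ₁ and θ₂ equations cancels the r² and L² terms:
r = (x₁² − x₂²) / (2[(x₁cos θ₁ + e sin θ₁) − (x₂cos θ₂ + e sin θ₂)]) = 39.0001 → r = 39
L² = (x₁ − r cos θ₁)² + (r sin θ₁ − e)² = 26569.0032 → L = 163.0000 → L = 163
check at θ₃=247°: x = 140.5646 (printed 140.5646) ✓

r = 39, L = 163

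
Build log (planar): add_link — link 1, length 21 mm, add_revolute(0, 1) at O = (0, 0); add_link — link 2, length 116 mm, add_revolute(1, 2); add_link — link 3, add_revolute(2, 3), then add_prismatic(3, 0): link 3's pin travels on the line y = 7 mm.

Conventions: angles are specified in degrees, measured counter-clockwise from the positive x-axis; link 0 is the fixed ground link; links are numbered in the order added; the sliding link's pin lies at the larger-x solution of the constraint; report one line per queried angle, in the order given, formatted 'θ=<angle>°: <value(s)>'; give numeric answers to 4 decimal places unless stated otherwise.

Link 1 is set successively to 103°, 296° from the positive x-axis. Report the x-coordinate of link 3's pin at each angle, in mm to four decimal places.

geometry: r = 21 mm, L = 116 mm, e = 7 mm
θ=103°: crank pin P = (r cos θ, r sin θ) = (-4.723972, 20.461771)
θ=103°: h = r sin θ − e = 20.461771 − 7 = 13.461771
θ=103°: x = r cos θ + √(L² − h²) = -4.723972 + 115.216235 = 110.492262
θ=296°: crank pin P = (r cos θ, r sin θ) = (9.205794, -18.874675)
θ=296°: h = r sin θ − e = -18.874675 − 7 = -25.874675
θ=296°: x = r cos θ + √(L² − h²) = 9.205794 + 113.077412 = 122.283206

θ=103°: 110.4923
θ=296°: 122.2832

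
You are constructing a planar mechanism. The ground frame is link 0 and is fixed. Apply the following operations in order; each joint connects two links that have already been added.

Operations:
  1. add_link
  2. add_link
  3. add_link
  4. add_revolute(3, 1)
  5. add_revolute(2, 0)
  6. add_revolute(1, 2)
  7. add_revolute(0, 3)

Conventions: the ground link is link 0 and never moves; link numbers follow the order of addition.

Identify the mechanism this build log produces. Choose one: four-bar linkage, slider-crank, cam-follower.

links: 4 (incl. ground); joints: 4 revolute, 0 prismatic, 0 higher (cam) pair, forming one closed loop
4 links in a single 4R loop → four-bar linkage

four-bar linkage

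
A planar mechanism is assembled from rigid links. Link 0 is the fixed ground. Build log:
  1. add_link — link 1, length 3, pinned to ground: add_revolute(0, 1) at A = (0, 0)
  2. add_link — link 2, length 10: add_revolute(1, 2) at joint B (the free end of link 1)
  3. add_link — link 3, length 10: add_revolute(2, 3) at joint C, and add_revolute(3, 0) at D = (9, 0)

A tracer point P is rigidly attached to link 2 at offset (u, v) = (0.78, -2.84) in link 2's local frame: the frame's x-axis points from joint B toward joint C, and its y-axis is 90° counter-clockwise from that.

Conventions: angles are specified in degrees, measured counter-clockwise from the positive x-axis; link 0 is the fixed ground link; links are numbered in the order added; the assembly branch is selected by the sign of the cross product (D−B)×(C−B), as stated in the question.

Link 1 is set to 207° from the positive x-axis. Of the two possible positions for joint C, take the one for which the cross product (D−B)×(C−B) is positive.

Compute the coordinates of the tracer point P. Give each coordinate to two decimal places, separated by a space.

A=(0,0), D=(9.00,0)
B = A + 3.00·(cos207°, sin207°) = (-2.6730, -1.3620)
|BD| = 11.7522
circle(B,10.00) ∩ circle(D,10.00): a=5.8761, h=8.0914
  candidates: C₊=(2.2258,7.3559) cross=95.092; C₋=(4.1012,-8.7179) cross=-95.092
  branch + wants cross > 0 → take C=(2.2258,7.3559) (cross=95.092)
ex = (C−B)/|BC| = (0.4899,0.8718); ey = (-0.8718,0.4899)
P = B + 0.78·ex + -2.84·ey = (0.1850,-2.0732)

0.18 -2.07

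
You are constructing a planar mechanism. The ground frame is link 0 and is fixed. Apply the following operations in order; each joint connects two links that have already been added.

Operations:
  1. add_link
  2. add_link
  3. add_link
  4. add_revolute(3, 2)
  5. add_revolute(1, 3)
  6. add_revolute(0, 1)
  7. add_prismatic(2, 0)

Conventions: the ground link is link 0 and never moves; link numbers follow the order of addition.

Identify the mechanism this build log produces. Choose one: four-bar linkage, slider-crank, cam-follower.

links: 4 (incl. ground); joints: 3 revolute, 1 prismatic, 0 higher (cam) pair, forming one closed loop
4 links, 3 revolutes + 1 prismatic in one loop → slider-crank

slider-crank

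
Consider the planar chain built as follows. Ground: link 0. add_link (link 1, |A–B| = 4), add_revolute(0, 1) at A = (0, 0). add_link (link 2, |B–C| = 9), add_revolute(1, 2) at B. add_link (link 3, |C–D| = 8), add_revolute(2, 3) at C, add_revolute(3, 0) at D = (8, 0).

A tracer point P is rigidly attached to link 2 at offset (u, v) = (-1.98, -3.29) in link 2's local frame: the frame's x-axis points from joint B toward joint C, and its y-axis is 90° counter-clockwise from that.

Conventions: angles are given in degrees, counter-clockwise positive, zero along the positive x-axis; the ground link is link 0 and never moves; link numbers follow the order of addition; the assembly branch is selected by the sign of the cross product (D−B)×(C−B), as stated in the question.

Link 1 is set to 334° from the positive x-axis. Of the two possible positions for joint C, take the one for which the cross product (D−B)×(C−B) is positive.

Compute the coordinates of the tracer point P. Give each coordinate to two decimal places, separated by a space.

A=(0,0), D=(8.00,0)
B = A + 4.00·(cos334°, sin334°) = (3.5952, -1.7535)
|BD| = 4.7410
circle(B,9.00) ∩ circle(D,8.00): a=4.1634, h=7.9791
  candidates: C₊=(4.5122,7.1997) cross=37.829; C₋=(10.4144,-7.6270) cross=-37.829
  branch + wants cross > 0 → take C=(4.5122,7.1997) (cross=37.829)
ex = (C−B)/|BC| = (0.1019,0.9948); ey = (-0.9948,0.1019)
P = B + -1.98·ex + -3.29·ey = (6.6663,-4.0584)

6.67 -4.06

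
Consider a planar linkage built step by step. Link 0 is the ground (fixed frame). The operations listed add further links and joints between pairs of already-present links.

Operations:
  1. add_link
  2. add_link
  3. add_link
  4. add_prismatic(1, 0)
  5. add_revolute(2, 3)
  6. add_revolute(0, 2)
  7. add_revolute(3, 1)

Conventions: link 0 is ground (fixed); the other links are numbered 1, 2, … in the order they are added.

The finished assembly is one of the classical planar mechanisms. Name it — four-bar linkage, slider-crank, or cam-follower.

links: 4 (incl. ground); joints: 3 revolute, 1 prismatic, 0 higher (cam) pair, forming one closed loop
4 links, 3 revolutes + 1 prismatic in one loop → slider-crank

slider-crank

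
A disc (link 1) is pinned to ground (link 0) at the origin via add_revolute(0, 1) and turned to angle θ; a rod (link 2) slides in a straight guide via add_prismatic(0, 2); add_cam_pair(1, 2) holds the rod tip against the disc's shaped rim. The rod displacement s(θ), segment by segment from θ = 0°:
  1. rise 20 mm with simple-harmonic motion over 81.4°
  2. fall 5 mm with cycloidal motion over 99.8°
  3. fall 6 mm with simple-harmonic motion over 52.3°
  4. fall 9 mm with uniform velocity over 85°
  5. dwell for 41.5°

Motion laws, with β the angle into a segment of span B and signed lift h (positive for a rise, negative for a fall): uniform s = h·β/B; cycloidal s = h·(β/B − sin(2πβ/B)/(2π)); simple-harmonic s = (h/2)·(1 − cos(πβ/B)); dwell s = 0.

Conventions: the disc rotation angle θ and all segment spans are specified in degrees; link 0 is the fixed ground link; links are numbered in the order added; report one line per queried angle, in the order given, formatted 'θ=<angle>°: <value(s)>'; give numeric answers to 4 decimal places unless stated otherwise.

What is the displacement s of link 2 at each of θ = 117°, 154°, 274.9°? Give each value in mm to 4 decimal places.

segment 1 (0° to 81.4°, simple-harmonic, h = 20) is passed completely: s = 0.0000 + (20) = 20.0000
θ = 117° falls in segment 2 (81.4° to 181.2°, cycloidal, h = -5): β = 117 − 81.4 = 35.6°, B = 99.8°; Δs = -5·(0.3567 − sin(2π·0.3567)/(2π)) = -1.1601; s = 20.0000 − 1.1601 = 18.8399
θ = 154° falls in segment 2 (81.4° to 181.2°, cycloidal, h = -5): β = 154 − 81.4 = 72.6°, B = 99.8°; Δs = -5·(0.7275 − sin(2π·0.7275)/(2π)) = -4.4251; s = 20.0000 − 4.4251 = 15.5749
segment 2 (81.4° to 181.2°, cycloidal, h = -5) is passed completely: s = 20.0000 + (-5) = 15.0000
segment 3 (181.2° to 233.5°, simple-harmonic, h = -6) is passed completely: s = 15.0000 + (-6) = 9.0000
θ = 274.9° falls in segment 4 (233.5° to 318.5°, uniform, h = -9): β = 274.9 − 233.5 = 41.4°, B = 85°; Δs = -9·41.4/85 = -4.3835; s = 9.0000 − 4.3835 = 4.6165

θ=117°: 18.8399
θ=154°: 15.5749
θ=274.9°: 4.6165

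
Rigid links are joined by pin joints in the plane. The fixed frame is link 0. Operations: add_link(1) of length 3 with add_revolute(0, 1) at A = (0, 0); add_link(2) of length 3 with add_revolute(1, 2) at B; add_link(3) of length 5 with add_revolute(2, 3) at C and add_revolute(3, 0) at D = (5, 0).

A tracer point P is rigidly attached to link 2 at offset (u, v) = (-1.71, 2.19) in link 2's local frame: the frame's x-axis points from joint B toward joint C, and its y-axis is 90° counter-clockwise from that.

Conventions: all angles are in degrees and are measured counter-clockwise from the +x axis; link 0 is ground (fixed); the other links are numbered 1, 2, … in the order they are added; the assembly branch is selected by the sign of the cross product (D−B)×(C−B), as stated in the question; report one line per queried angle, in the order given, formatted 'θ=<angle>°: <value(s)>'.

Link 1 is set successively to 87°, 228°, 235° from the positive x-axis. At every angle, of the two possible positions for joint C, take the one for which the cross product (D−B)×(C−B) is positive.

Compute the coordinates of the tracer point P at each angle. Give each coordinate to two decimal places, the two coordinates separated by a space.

A=(0,0), D=(5.00,0)
θ=87°: B = A + 3.00·(cos87°, sin87°) = (0.1570, 2.9959)
θ=87°: |BD| = 5.6947
θ=87°: circle(B,3.00) ∩ circle(D,5.00): a=1.4426, h=2.6304
θ=87°:   candidates: C₊=(2.7676,4.4740) cross=14.979; C₋=(-0.0000,0.0000) cross=-14.979
θ=87°:   branch + wants cross > 0 → take C=(2.7676,4.4740) (cross=14.979)
θ=87°: ex = (C−B)/|BC| = (0.8702,0.4927); ey = (-0.4927,0.8702)
θ=87°: P = B + -1.71·ex + 2.19·ey = (-2.4100,4.0591)
θ=228°: B = A + 3.00·(cos228°, sin228°) = (-2.0074, -2.2294)
θ=228°: |BD| = 7.3535
θ=228°: circle(B,3.00) ∩ circle(D,5.00): a=2.5888, h=1.5159
θ=228°:   candidates: C₊=(-0.0000,0.0000) cross=11.147; C₋=(0.9192,-2.8891) cross=-11.147
θ=228°:   branch + wants cross > 0 → take C=(-0.0000,0.0000) (cross=11.147)
θ=228°: ex = (C−B)/|BC| = (0.6691,0.7431); ey = (-0.7431,0.6691)
θ=228°: P = B + -1.71·ex + 2.19·ey = (-4.7791,-2.0348)
θ=235°: B = A + 3.00·(cos235°, sin235°) = (-1.7207, -2.4575)
θ=235°: |BD| = 7.1559
θ=235°: circle(B,3.00) ∩ circle(D,5.00): a=2.4600, h=1.7171
θ=235°:   candidates: C₊=(0.0000,-0.0000) cross=12.287; C₋=(1.1793,-3.2253) cross=-12.287
θ=235°:   branch + wants cross > 0 → take C=(0.0000,-0.0000) (cross=12.287)
θ=235°: ex = (C−B)/|BC| = (0.5736,0.8192); ey = (-0.8192,0.5736)
θ=235°: P = B + -1.71·ex + 2.19·ey = (-4.4955,-2.6021)

θ=87°: -2.41 4.06
θ=228°: -4.78 -2.03
θ=235°: -4.50 -2.60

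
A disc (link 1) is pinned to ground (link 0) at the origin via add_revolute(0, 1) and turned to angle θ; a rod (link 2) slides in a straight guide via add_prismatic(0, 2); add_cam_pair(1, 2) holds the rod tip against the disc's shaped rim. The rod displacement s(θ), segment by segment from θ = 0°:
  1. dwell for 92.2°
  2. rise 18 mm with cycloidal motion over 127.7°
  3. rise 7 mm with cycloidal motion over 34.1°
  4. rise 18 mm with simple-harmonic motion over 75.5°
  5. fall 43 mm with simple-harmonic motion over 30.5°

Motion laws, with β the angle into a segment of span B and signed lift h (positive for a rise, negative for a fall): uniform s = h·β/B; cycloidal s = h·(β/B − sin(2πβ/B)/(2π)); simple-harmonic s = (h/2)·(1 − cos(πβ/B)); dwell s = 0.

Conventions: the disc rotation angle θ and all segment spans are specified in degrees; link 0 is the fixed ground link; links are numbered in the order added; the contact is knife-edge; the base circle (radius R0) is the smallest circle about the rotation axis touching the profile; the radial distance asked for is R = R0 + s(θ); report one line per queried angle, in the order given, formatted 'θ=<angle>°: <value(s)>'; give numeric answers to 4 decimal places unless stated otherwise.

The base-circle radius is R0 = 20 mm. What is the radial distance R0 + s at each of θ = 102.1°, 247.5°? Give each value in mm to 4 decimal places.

segment 1 (0° to 92.2°, dwell): s unchanged at 0.0000
θ = 102.1° falls in segment 2 (92.2° to 219.9°, cycloidal, h = 18): β = 102.1 − 92.2 = 9.9°, B = 127.7°; Δs = 18·(0.0775 − sin(2π·0.0775)/(2π)) = 0.0545; s = 0.0000 + 0.0545 = 0.0545
segment 2 (92.2° to 219.9°, cycloidal, h = 18) is passed completely: s = 0.0000 + (18) = 18.0000
θ = 247.5° falls in segment 3 (219.9° to 254°, cycloidal, h = 7): β = 247.5 − 219.9 = 27.6°, B = 34.1°; Δs = 7·(0.8094 − sin(2π·0.8094)/(2π)) = 6.7031; s = 18.0000 + 6.7031 = 24.7031
θ=102.1°: R = R0 + s = 20 + 0.0545 = 20.0545
θ=247.5°: R = R0 + s = 20 + 24.7031 = 44.7031

θ=102.1°: 20.0545
θ=247.5°: 44.7031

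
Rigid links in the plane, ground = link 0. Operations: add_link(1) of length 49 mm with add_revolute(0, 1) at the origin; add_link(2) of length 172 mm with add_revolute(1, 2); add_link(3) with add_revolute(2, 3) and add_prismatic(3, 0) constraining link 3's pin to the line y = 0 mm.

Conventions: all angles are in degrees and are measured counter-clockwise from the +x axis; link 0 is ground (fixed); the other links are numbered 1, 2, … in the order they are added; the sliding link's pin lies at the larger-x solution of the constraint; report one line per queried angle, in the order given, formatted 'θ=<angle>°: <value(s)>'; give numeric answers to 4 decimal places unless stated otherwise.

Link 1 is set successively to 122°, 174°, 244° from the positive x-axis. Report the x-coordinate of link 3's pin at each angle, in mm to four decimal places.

geometry: r = 49 mm, L = 172 mm, e = 0 mm
θ=122°: crank pin P = (r cos θ, r sin θ) = (-25.966044, 41.554357)
θ=122°: h = r sin θ − e = 41.554357 − 0 = 41.554357
θ=122°: x = r cos θ + √(L² − h²) = -25.966044 + 166.904869 = 140.938825
θ=174°: crank pin P = (r cos θ, r sin θ) = (-48.731573, 5.121895)
θ=174°: h = r sin θ − e = 5.121895 − 0 = 5.121895
θ=174°: x = r cos θ + √(L² − h²) = -48.731573 + 171.923722 = 123.192149
θ=244°: crank pin P = (r cos θ, r sin θ) = (-21.480186, -44.040908)
θ=244°: h = r sin θ − e = -44.040908 − 0 = -44.040908
θ=244°: x = r cos θ + √(L² − h²) = -21.480186 + 166.266047 = 144.785861

θ=122°: 140.9388
θ=174°: 123.1921
θ=244°: 144.7859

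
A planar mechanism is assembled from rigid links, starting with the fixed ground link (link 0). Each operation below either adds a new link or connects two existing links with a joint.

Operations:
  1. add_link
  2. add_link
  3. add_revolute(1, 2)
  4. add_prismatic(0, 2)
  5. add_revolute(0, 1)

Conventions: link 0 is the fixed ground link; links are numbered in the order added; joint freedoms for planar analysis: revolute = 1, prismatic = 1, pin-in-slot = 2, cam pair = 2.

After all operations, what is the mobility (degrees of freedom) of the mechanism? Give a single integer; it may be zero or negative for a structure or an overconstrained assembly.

link 0 = ground. State L|J1|J2 = 1|0|0
+link1  2|0|0
+link2  3|0|0
R(1,2) f=1→J1  3|1|0
P(0,2) f=1→J1  3|2|0
R(0,1) f=1→J1  3|3|0
M = 3(3−1)−2·3−0 = 6−6−0 = 0

M = 0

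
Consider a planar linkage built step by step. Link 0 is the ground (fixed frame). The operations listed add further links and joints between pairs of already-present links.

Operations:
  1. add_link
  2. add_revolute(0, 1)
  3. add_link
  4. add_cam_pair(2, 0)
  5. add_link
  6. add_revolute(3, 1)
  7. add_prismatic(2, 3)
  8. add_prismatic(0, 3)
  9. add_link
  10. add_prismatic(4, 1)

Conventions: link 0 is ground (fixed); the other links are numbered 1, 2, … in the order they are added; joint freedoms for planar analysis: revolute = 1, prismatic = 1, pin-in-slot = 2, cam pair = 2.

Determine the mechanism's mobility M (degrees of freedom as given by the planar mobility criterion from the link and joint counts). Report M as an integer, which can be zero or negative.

(L,J1,J2)=(1,0,0); link0 fixed
link1: (2,0,0)
R 0-1 [J1]: (2,1,0)
link2: (3,1,0)
C 2-0 [J2]: (3,1,1)
link3: (4,1,1)
R 3-1 [J1]: (4,2,1)
P 2-3 [J1]: (4,3,1)
P 0-3 [J1]: (4,4,1)
link4: (5,4,1)
P 4-1 [J1]: (5,5,1)
Grübler: 3·4 − 2·5 − 1 = 1

M = 1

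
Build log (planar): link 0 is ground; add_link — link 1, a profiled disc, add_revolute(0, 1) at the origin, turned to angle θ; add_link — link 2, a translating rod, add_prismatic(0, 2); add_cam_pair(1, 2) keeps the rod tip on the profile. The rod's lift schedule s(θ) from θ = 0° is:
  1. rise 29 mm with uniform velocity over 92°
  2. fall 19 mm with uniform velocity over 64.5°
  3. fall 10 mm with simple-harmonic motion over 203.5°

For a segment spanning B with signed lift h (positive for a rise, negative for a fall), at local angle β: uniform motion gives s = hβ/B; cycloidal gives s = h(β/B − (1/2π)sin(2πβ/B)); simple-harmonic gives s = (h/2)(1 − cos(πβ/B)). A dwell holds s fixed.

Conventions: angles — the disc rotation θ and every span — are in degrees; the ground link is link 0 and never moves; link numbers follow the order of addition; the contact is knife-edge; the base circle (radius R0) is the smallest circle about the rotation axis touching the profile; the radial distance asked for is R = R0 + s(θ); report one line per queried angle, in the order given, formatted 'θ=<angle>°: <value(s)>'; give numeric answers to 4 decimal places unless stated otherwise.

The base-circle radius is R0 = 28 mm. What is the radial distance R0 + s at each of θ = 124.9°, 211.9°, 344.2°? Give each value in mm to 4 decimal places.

seg 1 [0°–92°] uniform, h=29: full span → s += 29 → s = 29.0000
seg 2 [92°–156.5°] uniform, h=-19: θ=124.9° here. β=32.9, B=64.5. -19·32.9/64.5 = -9.6915 → s = 19.3085
seg 2 [92°–156.5°] uniform, h=-19: full span → s += -19 → s = 10.0000
seg 3 [156.5°–360°] simple-harmonic, h=-10: θ=211.9° here. β=55.4, B=203.5. -10/2·(1 − cos(π·0.2722)) = -1.7199 → s = 8.2801
seg 3 [156.5°–360°] simple-harmonic, h=-10: θ=344.2° here. β=187.7, B=203.5. -10/2·(1 − cos(π·0.9224)) = -9.8520 → s = 0.1480
θ=124.9°: R = R0 + s = 28 + 19.3085 = 47.3085
θ=211.9°: R = R0 + s = 28 + 8.2801 = 36.2801
θ=344.2°: R = R0 + s = 28 + 0.1480 = 28.1480

θ=124.9°: 47.3085
θ=211.9°: 36.2801
θ=344.2°: 28.1480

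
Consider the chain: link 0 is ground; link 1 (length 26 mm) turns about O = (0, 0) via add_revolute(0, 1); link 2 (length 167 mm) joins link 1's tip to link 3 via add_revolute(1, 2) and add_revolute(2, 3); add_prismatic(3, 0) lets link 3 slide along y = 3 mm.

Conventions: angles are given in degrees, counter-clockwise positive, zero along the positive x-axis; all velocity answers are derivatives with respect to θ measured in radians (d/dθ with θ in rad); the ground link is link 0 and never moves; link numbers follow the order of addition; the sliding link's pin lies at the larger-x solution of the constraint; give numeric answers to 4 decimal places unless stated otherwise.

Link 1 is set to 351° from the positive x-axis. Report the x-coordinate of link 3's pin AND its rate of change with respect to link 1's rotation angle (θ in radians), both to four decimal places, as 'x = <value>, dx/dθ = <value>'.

geometry: r = 26 mm, L = 167 mm, e = 3 mm
crank pin P = (r cos θ, r sin θ) = (25.679897, -4.067296)
h = r sin θ − e = -4.067296 − 3 = -7.067296
x = r cos θ + √(L² − h²) = 25.679897 + 166.850392 = 192.530289
dx/dθ = −r sin θ − h·r cos θ/√(L² − h²) (θ in radians; h = -7.067296) = 5.155022

x = 192.5303, dx/dθ = 5.1550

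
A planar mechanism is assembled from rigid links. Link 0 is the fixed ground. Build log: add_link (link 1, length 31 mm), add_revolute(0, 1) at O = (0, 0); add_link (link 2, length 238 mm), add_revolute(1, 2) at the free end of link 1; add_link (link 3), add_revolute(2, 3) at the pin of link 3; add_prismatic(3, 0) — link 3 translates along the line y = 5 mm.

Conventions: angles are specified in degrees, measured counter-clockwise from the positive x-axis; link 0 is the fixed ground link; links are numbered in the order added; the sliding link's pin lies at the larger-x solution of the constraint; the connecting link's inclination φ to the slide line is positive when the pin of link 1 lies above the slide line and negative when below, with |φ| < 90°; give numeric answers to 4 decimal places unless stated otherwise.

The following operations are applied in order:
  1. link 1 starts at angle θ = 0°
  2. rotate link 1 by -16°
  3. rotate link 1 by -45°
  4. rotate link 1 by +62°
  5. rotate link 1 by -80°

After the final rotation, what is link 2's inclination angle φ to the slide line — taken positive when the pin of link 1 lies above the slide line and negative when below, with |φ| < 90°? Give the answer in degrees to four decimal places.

geometry: r = 31 mm, L = 238 mm, e = 5 mm; θ starts at 0°
rotate link 1 by -16°: θ ← 0° -16° = -16°
rotate link 1 by -45°: θ ← -16° -45° = -61°
rotate link 1 by +62°: θ ← -61° +62° = 1°
rotate link 1 by -80°: θ ← 1° -80° = -79°
h = r sin θ − e = -30.430443 − 5 = -35.430443
sin φ = h / L = -35.430443 / 238 = -0.14886741
φ = arcsin(-0.14886741) = -8.561297°

-8.5613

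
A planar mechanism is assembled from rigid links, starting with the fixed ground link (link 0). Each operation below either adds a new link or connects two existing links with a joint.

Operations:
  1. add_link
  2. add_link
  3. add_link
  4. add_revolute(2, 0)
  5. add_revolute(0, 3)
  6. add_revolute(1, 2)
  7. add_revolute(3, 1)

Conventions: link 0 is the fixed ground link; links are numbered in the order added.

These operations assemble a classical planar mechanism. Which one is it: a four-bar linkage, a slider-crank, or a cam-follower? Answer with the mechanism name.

links: 4 (incl. ground); joints: 4 revolute, 0 prismatic, 0 higher (cam) pair, forming one closed loop
4 links in a single 4R loop → four-bar linkage

four-bar linkage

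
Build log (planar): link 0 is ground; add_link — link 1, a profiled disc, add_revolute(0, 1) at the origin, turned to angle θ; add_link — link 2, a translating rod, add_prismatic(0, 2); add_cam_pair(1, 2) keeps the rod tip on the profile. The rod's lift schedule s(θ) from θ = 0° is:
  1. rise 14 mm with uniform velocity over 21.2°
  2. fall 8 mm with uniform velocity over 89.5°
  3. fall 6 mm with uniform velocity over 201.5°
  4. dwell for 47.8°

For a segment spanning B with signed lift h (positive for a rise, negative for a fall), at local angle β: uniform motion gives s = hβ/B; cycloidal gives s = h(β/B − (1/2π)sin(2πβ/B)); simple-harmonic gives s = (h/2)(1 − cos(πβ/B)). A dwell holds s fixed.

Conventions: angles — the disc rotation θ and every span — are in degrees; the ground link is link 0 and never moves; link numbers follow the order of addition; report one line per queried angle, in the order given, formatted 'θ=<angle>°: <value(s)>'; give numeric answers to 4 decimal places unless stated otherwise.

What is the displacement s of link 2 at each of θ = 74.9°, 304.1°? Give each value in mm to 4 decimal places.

seg 1 [0°–21.2°] uniform, h=14: full span → s += 14 → s = 14.0000
seg 2 [21.2°–110.7°] uniform, h=-8: θ=74.9° here. β=53.7, B=89.5. -8·53.7/89.5 = -4.8000 → s = 9.2000
seg 2 [21.2°–110.7°] uniform, h=-8: full span → s += -8 → s = 6.0000
seg 3 [110.7°–312.2°] uniform, h=-6: θ=304.1° here. β=193.4, B=201.5. -6·193.4/201.5 = -5.7588 → s = 0.2412

θ=74.9°: 9.2000
θ=304.1°: 0.2412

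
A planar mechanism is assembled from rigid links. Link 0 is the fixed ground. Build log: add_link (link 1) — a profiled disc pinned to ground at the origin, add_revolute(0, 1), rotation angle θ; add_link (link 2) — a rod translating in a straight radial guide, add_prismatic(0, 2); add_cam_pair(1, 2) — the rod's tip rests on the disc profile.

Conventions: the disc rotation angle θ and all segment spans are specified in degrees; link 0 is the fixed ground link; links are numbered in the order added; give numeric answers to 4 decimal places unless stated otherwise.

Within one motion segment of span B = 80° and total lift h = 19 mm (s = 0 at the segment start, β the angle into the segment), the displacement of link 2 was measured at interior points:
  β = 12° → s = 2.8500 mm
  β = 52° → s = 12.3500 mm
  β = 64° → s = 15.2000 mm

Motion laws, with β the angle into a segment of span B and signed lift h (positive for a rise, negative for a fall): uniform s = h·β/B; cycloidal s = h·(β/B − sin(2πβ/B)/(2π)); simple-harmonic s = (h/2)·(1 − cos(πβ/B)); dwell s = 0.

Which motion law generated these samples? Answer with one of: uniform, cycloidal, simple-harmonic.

candidates at β/B = r: uniform s = h·r (linear in β); cycloidal s = h·(r − sin(2πr)/(2π)); simple-harmonic s = (h/2)(1 − cos(πr))
β=12°: printed 2.8500 | uniform 2.8500, cycloidal 0.4036, simple-harmonic 1.0354
β=52°: printed 12.3500 | uniform 12.3500, cycloidal 14.7964, simple-harmonic 13.8129
β=64°: printed 15.2000 | uniform 15.2000, cycloidal 18.0759, simple-harmonic 17.1857
only one law matches every sample → uniform

uniform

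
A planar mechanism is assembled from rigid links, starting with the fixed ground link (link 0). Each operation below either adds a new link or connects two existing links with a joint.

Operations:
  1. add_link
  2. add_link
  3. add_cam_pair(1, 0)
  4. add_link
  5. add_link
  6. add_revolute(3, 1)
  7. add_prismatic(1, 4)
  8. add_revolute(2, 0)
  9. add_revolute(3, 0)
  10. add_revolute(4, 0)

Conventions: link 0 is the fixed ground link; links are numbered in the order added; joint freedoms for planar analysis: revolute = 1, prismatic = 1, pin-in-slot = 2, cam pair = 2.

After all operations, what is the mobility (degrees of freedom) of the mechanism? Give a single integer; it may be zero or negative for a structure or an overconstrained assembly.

link 0 = ground. State L|J1|J2 = 1|0|0
+link1  2|0|0
+link2  3|0|0
C(1,0) f=2→J2  3|0|1
+link3  4|0|1
+link4  5|0|1
R(3,1) f=1→J1  5|1|1
P(1,4) f=1→J1  5|2|1
R(2,0) f=1→J1  5|3|1
R(3,0) f=1→J1  5|4|1
R(4,0) f=1→J1  5|5|1
M = 3(5−1)−2·5−1 = 12−10−1 = 1

M = 1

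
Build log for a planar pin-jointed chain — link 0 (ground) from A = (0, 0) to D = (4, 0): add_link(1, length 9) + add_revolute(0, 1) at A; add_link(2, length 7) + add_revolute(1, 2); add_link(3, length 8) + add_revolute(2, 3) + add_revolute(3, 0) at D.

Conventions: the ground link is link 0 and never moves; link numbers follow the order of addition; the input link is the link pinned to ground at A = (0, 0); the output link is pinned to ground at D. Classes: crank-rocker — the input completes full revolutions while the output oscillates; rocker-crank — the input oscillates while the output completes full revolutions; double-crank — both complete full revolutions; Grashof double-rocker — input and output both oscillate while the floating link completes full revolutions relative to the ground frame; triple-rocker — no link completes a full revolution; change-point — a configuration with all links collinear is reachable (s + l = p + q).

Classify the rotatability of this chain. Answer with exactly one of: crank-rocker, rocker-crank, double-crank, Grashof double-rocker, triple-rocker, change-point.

lengths: ground=4, input=9, coupler=7, output=8
sorted: s=4 (shortest), l=9 (longest), p+q=15
s + l = 13 vs p + q = 15
s + l < p + q (Grashof) with shortest = ground link → double-crank

double-crank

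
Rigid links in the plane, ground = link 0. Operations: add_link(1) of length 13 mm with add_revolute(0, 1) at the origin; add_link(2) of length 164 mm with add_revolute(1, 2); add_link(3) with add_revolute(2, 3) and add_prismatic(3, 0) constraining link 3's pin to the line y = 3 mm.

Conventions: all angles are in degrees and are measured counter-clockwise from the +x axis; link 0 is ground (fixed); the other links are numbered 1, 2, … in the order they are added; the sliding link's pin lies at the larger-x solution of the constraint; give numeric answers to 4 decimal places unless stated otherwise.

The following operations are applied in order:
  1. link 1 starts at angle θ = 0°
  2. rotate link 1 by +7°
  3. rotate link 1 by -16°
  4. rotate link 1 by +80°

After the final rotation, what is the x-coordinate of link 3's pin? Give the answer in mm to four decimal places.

geometry: r = 13 mm, L = 164 mm, e = 3 mm; θ starts at 0°
rotate link 1 by +7°: θ ← 0° +7° = 7°
rotate link 1 by -16°: θ ← 7° -16° = -9°
rotate link 1 by +80°: θ ← -9° +80° = 71°
crank pin P = (r cos θ, r sin θ) = (4.232386, 12.291741)
h = r sin θ − e = 12.291741 − 3 = 9.291741
x = r cos θ + √(L² − h²) = 4.232386 + 163.736568 = 167.968954

167.9690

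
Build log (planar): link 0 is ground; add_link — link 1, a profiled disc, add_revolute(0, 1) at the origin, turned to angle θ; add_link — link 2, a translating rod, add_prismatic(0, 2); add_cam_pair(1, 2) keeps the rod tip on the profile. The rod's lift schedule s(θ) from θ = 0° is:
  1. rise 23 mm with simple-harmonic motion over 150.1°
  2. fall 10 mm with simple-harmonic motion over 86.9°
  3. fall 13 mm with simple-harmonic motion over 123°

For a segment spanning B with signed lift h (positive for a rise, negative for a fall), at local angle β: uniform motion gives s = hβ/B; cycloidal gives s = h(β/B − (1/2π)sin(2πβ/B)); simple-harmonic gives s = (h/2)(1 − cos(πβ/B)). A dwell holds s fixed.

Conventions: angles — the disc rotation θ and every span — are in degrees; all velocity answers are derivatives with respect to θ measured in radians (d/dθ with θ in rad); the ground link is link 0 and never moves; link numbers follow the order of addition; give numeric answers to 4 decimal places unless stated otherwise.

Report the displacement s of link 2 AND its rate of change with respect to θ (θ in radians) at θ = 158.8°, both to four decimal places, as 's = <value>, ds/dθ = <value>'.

seg 1 [0°–150.1°] simple-harmonic, h=23: full span → s += 23 → s = 23.0000
seg 2 [150.1°–237°] simple-harmonic, h=-10: θ=158.8° here. β=8.7, B=86.9. -10/2·(1 − cos(π·0.1001)) = -0.2453 → s = 22.7547
velocity in seg [150.1°–237°] (simple-harmonic), θ in radians: β = 8.7° = 0.1518 rad, B = 86.9° = 1.5167 rad; ds/dθ = (πh/(2B)) sin(πβ/B) = (π·(-10)/(2·1.5167)) sin(π·0.1001) = -3.203967 mm/rad

s = 22.7547, ds/dθ = -3.2040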